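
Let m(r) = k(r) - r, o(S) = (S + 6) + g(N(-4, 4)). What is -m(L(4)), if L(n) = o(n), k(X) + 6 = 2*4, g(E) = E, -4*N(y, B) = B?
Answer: 7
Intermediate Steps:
N(y, B) = -B/4
k(X) = 2 (k(X) = -6 + 2*4 = -6 + 8 = 2)
o(S) = 5 + S (o(S) = (S + 6) - ¼*4 = (6 + S) - 1 = 5 + S)
L(n) = 5 + n
m(r) = 2 - r
-m(L(4)) = -(2 - (5 + 4)) = -(2 - 1*9) = -(2 - 9) = -1*(-7) = 7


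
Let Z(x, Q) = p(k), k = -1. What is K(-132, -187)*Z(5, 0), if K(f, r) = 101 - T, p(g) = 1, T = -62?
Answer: 163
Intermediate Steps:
Z(x, Q) = 1
K(f, r) = 163 (K(f, r) = 101 - 1*(-62) = 101 + 62 = 163)
K(-132, -187)*Z(5, 0) = 163*1 = 163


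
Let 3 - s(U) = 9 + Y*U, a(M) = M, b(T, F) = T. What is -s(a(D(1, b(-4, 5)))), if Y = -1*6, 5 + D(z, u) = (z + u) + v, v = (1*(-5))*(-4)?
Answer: -66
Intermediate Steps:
v = 20 (v = -5*(-4) = 20)
D(z, u) = 15 + u + z (D(z, u) = -5 + ((z + u) + 20) = -5 + ((u + z) + 20) = -5 + (20 + u + z) = 15 + u + z)
Y = -6
s(U) = -6 + 6*U (s(U) = 3 - (9 - 6*U) = 3 + (-9 + 6*U) = -6 + 6*U)
-s(a(D(1, b(-4, 5)))) = -(-6 + 6*(15 - 4 + 1)) = -(-6 + 6*12) = -(-6 + 72) = -1*66 = -66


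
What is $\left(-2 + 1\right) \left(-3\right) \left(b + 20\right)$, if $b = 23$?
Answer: $129$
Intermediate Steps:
$\left(-2 + 1\right) \left(-3\right) \left(b + 20\right) = \left(-2 + 1\right) \left(-3\right) \left(23 + 20\right) = \left(-1\right) \left(-3\right) 43 = 3 \cdot 43 = 129$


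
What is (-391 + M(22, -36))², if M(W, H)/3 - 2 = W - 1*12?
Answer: 126025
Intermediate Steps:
M(W, H) = -30 + 3*W (M(W, H) = 6 + 3*(W - 1*12) = 6 + 3*(W - 12) = 6 + 3*(-12 + W) = 6 + (-36 + 3*W) = -30 + 3*W)
(-391 + M(22, -36))² = (-391 + (-30 + 3*22))² = (-391 + (-30 + 66))² = (-391 + 36)² = (-355)² = 126025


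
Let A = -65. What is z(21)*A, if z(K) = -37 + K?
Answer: 1040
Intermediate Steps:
z(21)*A = (-37 + 21)*(-65) = -16*(-65) = 1040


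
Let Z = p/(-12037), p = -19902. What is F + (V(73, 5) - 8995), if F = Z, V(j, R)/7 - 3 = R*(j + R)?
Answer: -75139126/12037 ≈ -6242.3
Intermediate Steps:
V(j, R) = 21 + 7*R*(R + j) (V(j, R) = 21 + 7*(R*(j + R)) = 21 + 7*(R*(R + j)) = 21 + 7*R*(R + j))
Z = 19902/12037 (Z = -19902/(-12037) = -19902*(-1/12037) = 19902/12037 ≈ 1.6534)
F = 19902/12037 ≈ 1.6534
F + (V(73, 5) - 8995) = 19902/12037 + ((21 + 7*5² + 7*5*73) - 8995) = 19902/12037 + ((21 + 7*25 + 2555) - 8995) = 19902/12037 + ((21 + 175 + 2555) - 8995) = 19902/12037 + (2751 - 8995) = 19902/12037 - 6244 = -75139126/12037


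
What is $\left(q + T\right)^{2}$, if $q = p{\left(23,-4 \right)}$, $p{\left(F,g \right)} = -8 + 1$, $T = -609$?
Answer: $379456$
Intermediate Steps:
$p{\left(F,g \right)} = -7$
$q = -7$
$\left(q + T\right)^{2} = \left(-7 - 609\right)^{2} = \left(-616\right)^{2} = 379456$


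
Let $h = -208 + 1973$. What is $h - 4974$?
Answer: $-3209$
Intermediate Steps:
$h = 1765$
$h - 4974 = 1765 - 4974 = -3209$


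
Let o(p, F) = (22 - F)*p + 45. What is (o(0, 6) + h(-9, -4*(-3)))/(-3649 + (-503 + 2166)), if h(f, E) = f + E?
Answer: -8/331 ≈ -0.024169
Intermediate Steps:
h(f, E) = E + f
o(p, F) = 45 + p*(22 - F) (o(p, F) = p*(22 - F) + 45 = 45 + p*(22 - F))
(o(0, 6) + h(-9, -4*(-3)))/(-3649 + (-503 + 2166)) = ((45 + 22*0 - 1*6*0) + (-4*(-3) - 9))/(-3649 + (-503 + 2166)) = ((45 + 0 + 0) + (12 - 9))/(-3649 + 1663) = (45 + 3)/(-1986) = 48*(-1/1986) = -8/331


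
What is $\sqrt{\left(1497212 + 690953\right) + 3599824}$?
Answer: $\sqrt{5787989} \approx 2405.8$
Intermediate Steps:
$\sqrt{\left(1497212 + 690953\right) + 3599824} = \sqrt{2188165 + 3599824} = \sqrt{5787989}$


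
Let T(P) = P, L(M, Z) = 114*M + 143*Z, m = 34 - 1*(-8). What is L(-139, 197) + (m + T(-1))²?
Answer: 14006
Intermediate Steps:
m = 42 (m = 34 + 8 = 42)
L(-139, 197) + (m + T(-1))² = (114*(-139) + 143*197) + (42 - 1)² = (-15846 + 28171) + 41² = 12325 + 1681 = 14006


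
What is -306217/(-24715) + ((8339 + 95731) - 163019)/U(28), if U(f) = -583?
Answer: 148677186/1309895 ≈ 113.50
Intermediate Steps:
-306217/(-24715) + ((8339 + 95731) - 163019)/U(28) = -306217/(-24715) + ((8339 + 95731) - 163019)/(-583) = -306217*(-1/24715) + (104070 - 163019)*(-1/583) = 306217/24715 - 58949*(-1/583) = 306217/24715 + 5359/53 = 148677186/1309895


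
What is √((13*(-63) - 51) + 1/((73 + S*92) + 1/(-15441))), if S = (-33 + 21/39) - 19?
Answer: I*√658936096279580001/27520858 ≈ 29.496*I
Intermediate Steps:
S = -669/13 (S = (-33 + 21*(1/39)) - 19 = (-33 + 7/13) - 19 = -422/13 - 19 = -669/13 ≈ -51.462)
√((13*(-63) - 51) + 1/((73 + S*92) + 1/(-15441))) = √((13*(-63) - 51) + 1/((73 - 669/13*92) + 1/(-15441))) = √((-819 - 51) + 1/((73 - 61548/13) - 1/15441)) = √(-870 + 1/(-60599/13 - 1/15441)) = √(-870 + 1/(-935709172/200733)) = √(-870 - 200733/935709172) = √(-814067180373/935709172) = I*√658936096279580001/27520858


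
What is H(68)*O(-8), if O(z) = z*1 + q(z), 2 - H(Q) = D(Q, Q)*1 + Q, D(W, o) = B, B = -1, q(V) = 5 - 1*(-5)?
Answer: -130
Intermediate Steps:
q(V) = 10 (q(V) = 5 + 5 = 10)
D(W, o) = -1
H(Q) = 3 - Q (H(Q) = 2 - (-1*1 + Q) = 2 - (-1 + Q) = 2 + (1 - Q) = 3 - Q)
O(z) = 10 + z (O(z) = z*1 + 10 = z + 10 = 10 + z)
H(68)*O(-8) = (3 - 1*68)*(10 - 8) = (3 - 68)*2 = -65*2 = -130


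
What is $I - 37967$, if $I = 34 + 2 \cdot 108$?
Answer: $-37717$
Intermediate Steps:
$I = 250$ ($I = 34 + 216 = 250$)
$I - 37967 = 250 - 37967 = -37717$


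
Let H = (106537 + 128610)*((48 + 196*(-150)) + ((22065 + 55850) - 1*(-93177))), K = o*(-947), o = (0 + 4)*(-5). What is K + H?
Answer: 33329754720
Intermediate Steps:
o = -20 (o = 4*(-5) = -20)
K = 18940 (K = -20*(-947) = 18940)
H = 33329735780 (H = 235147*((48 - 29400) + (77915 + 93177)) = 235147*(-29352 + 171092) = 235147*141740 = 33329735780)
K + H = 18940 + 33329735780 = 33329754720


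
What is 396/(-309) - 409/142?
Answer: -60871/14626 ≈ -4.1618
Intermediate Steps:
396/(-309) - 409/142 = 396*(-1/309) - 409*1/142 = -132/103 - 409/142 = -60871/14626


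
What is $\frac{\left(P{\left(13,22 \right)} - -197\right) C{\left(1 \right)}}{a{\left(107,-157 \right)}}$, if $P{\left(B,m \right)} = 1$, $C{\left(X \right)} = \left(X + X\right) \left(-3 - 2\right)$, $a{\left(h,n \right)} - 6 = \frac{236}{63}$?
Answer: $- \frac{62370}{307} \approx -203.16$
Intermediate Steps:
$a{\left(h,n \right)} = \frac{614}{63}$ ($a{\left(h,n \right)} = 6 + \frac{236}{63} = \frac{614}{63}$)
$C{\left(X \right)} = - 10 X$ ($C{\left(X \right)} = 2 X \left(-5\right) = - 10 X$)
$\frac{\left(P{\left(13,22 \right)} - -197\right) C{\left(1 \right)}}{a{\left(107,-157 \right)}} = \frac{\left(1 - -197\right) \left(\left(-10\right) 1\right)}{\frac{614}{63}} = \left(1 + 197\right) \left(-10\right) \frac{63}{614} = 198 \left(-10\right) \frac{63}{614} = \left(-1980\right) \frac{63}{614} = - \frac{62370}{307}$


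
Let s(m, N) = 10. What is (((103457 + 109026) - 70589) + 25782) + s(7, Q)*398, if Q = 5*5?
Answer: 171656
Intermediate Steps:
Q = 25
(((103457 + 109026) - 70589) + 25782) + s(7, Q)*398 = (((103457 + 109026) - 70589) + 25782) + 10*398 = ((212483 - 70589) + 25782) + 3980 = (141894 + 25782) + 3980 = 167676 + 3980 = 171656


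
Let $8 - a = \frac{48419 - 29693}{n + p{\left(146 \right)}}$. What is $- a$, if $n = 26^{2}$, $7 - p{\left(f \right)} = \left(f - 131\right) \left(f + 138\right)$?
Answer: $- \frac{47342}{3577} \approx -13.235$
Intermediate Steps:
$p{\left(f \right)} = 7 - \left(-131 + f\right) \left(138 + f\right)$ ($p{\left(f \right)} = 7 - \left(f - 131\right) \left(f + 138\right) = 7 - \left(-131 + f\right) \left(138 + f\right)$)
$n = 676$
$a = \frac{47342}{3577}$ ($a = 8 - \frac{48419 - 29693}{676 - 4253} = 8 - \frac{18726}{676 - 4253} = 8 - \frac{18726}{-3577} = 8 - 18726 \left(- \frac{1}{3577}\right) = 8 - - \frac{18726}{3577} = 8 + \frac{18726}{3577} = \frac{47342}{3577} \approx 13.235$)
$- a = \left(-1\right) \frac{47342}{3577} = - \frac{47342}{3577}$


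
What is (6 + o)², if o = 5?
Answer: 121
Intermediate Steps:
(6 + o)² = (6 + 5)² = 11² = 121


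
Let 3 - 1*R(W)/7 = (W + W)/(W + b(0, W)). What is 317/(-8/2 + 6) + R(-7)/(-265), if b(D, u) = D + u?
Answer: 83977/530 ≈ 158.45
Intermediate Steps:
R(W) = 14 (R(W) = 21 - 7*(W + W)/(W + (0 + W)) = 21 - 7*2*W/(W + W) = 21 - 7*2*W/(2*W) = 21 - 7*2*W*1/(2*W) = 21 - 7*1 = 21 - 7 = 14)
317/(-8/2 + 6) + R(-7)/(-265) = 317/(-8/2 + 6) + 14/(-265) = 317/((1/2)*(-8) + 6) + 14*(-1/265) = 317/(-4 + 6) - 14/265 = 317/2 - 14/265 = 83977/530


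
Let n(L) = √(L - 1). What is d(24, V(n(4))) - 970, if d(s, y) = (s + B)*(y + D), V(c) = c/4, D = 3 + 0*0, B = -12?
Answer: -934 + 3*√3 ≈ -928.80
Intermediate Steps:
D = 3 (D = 3 + 0 = 3)
n(L) = √(-1 + L)
V(c) = c/4 (V(c) = c*(¼) = c/4)
d(s, y) = (-12 + s)*(3 + y) (d(s, y) = (s - 12)*(y + 3) = (-12 + s)*(3 + y))
d(24, V(n(4))) - 970 = (-36 - 3*√(-1 + 4) + 3*24 + 24*(√(-1 + 4)/4)) - 970 = (-36 - 3*√3 + 72 + 24*(√3/4)) - 970 = (-36 - 3*√3 + 72 + 6*√3) - 970 = (36 + 3*√3) - 970 = -934 + 3*√3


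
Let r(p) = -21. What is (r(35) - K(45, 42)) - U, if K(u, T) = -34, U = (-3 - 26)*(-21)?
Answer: -596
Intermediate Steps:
U = 609 (U = -29*(-21) = 609)
(r(35) - K(45, 42)) - U = (-21 - 1*(-34)) - 1*609 = (-21 + 34) - 609 = 13 - 609 = -596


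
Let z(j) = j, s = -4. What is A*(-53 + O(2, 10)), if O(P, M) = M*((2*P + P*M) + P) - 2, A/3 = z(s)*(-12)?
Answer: 29520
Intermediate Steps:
A = 144 (A = 3*(-4*(-12)) = 3*48 = 144)
O(P, M) = -2 + M*(3*P + M*P) (O(P, M) = M*((2*P + M*P) + P) - 2 = M*(3*P + M*P) - 2 = -2 + M*(3*P + M*P))
A*(-53 + O(2, 10)) = 144*(-53 + (-2 + 2*10² + 3*10*2)) = 144*(-53 + (-2 + 2*100 + 60)) = 144*(-53 + (-2 + 200 + 60)) = 144*(-53 + 258) = 144*205 = 29520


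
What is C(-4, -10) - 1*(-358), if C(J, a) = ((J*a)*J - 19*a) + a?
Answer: 378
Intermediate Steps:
C(J, a) = -18*a + a*J**2 (C(J, a) = (a*J**2 - 19*a) + a = (-19*a + a*J**2) + a = -18*a + a*J**2)
C(-4, -10) - 1*(-358) = -10*(-18 + (-4)**2) - 1*(-358) = -10*(-18 + 16) + 358 = -10*(-2) + 358 = 20 + 358 = 378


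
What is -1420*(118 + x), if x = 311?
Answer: -609180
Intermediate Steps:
-1420*(118 + x) = -1420*(118 + 311) = -1420*429 = -609180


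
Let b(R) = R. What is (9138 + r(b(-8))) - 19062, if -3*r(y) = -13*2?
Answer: -29746/3 ≈ -9915.3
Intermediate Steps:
r(y) = 26/3 (r(y) = -(-13)*2/3 = -⅓*(-26) = 26/3)
(9138 + r(b(-8))) - 19062 = (9138 + 26/3) - 19062 = 27440/3 - 19062 = -29746/3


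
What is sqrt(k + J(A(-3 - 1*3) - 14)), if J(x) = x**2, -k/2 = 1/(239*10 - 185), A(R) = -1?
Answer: sqrt(2480615)/105 ≈ 15.000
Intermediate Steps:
k = -2/2205 (k = -2/(239*10 - 185) = -2/(2390 - 185) = -2/2205 ≈ -0.00090703)
sqrt(k + J(A(-3 - 1*3) - 14)) = sqrt(-2/2205 + (-1 - 14)**2) = sqrt(-2/2205 + (-15)**2) = sqrt(-2/2205 + 225) = sqrt(496123/2205) = sqrt(2480615)/105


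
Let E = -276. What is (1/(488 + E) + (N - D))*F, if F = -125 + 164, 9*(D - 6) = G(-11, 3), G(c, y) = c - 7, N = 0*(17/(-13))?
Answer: -33033/212 ≈ -155.82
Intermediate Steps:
N = 0 (N = 0*(17*(-1/13)) = 0*(-17/13) = 0)
G(c, y) = -7 + c
D = 4 (D = 6 + (-7 - 11)/9 = 6 + (⅑)*(-18) = 6 - 2 = 4)
F = 39
(1/(488 + E) + (N - D))*F = (1/(488 - 276) + (0 - 1*4))*39 = (1/212 + (0 - 4))*39 = (1/212 - 4)*39 = -847/212*39 = -33033/212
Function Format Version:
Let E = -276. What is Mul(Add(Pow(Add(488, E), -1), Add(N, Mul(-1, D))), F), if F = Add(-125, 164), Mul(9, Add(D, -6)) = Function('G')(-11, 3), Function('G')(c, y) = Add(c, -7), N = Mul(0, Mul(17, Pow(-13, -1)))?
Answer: Rational(-33033, 212) ≈ -155.82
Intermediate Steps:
N = 0 (N = Mul(0, Mul(17, Rational(-1, 13))) = Mul(0, Rational(-17, 13)) = 0)
Function('G')(c, y) = Add(-7, c)
D = 4 (D = Add(6, Mul(Rational(1, 9), Add(-7, -11))) = Add(6, Mul(Rational(1, 9), -18)) = Add(6, -2) = 4)
F = 39
Mul(Add(Pow(Add(488, E), -1), Add(N, Mul(-1, D))), F) = Mul(Add(Pow(Add(488, -276), -1), Add(0, Mul(-1, 4))), 39) = Mul(Add(Pow(212, -1), Add(0, -4)), 39) = Mul(Add(Rational(1, 212), -4), 39) = Mul(Rational(-847, 212), 39) = Rational(-33033, 212)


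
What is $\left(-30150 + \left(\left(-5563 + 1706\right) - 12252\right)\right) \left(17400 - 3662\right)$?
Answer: $-635506142$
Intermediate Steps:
$\left(-30150 + \left(\left(-5563 + 1706\right) - 12252\right)\right) \left(17400 - 3662\right) = \left(-30150 - 16109\right) 13738 = \left(-46259\right) 13738 = -635506142$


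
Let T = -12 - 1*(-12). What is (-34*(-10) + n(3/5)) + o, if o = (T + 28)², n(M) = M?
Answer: 5623/5 ≈ 1124.6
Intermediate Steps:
T = 0 (T = -12 + 12 = 0)
o = 784 (o = (0 + 28)² = 28² = 784)
(-34*(-10) + n(3/5)) + o = (-34*(-10) + 3/5) + 784 = (340 + 3*(⅕)) + 784 = (340 + ⅗) + 784 = 1703/5 + 784 = 5623/5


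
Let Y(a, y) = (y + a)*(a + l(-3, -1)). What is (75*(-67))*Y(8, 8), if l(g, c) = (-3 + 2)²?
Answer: -723600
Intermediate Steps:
l(g, c) = 1 (l(g, c) = (-1)² = 1)
Y(a, y) = (1 + a)*(a + y) (Y(a, y) = (y + a)*(a + 1) = (a + y)*(1 + a) = (1 + a)*(a + y))
(75*(-67))*Y(8, 8) = (75*(-67))*(8 + 8 + 8² + 8*8) = -5025*(8 + 8 + 64 + 64) = -5025*144 = -723600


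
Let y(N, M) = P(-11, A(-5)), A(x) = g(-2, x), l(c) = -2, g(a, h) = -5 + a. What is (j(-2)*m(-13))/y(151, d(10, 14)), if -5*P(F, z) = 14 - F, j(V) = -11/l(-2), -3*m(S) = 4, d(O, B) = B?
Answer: 22/15 ≈ 1.4667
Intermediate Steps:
A(x) = -7 (A(x) = -5 - 2 = -7)
m(S) = -4/3 (m(S) = -1/3*4 = -4/3)
j(V) = 11/2 (j(V) = -11/(-2) = -11*(-1/2) = 11/2)
P(F, z) = -14/5 + F/5 (P(F, z) = -(14 - F)/5 = -14/5 + F/5)
y(N, M) = -5 (y(N, M) = -14/5 + (1/5)*(-11) = -14/5 - 11/5 = -5)
(j(-2)*m(-13))/y(151, d(10, 14)) = ((11/2)*(-4/3))/(-5) = -22/3*(-1/5) = 22/15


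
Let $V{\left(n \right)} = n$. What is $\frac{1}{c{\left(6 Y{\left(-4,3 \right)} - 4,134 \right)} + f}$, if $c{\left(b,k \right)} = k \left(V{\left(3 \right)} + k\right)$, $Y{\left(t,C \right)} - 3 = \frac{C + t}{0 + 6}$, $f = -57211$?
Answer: $- \frac{1}{38853} \approx -2.5738 \cdot 10^{-5}$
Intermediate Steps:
$Y{\left(t,C \right)} = 3 + \frac{C}{6} + \frac{t}{6}$ ($Y{\left(t,C \right)} = 3 + \frac{C + t}{0 + 6} = 3 + \frac{C + t}{6} = 3 + \left(C + t\right) \frac{1}{6} = 3 + \left(\frac{C}{6} + \frac{t}{6}\right) = 3 + \frac{C}{6} + \frac{t}{6}$)
$c{\left(b,k \right)} = k \left(3 + k\right)$
$\frac{1}{c{\left(6 Y{\left(-4,3 \right)} - 4,134 \right)} + f} = \frac{1}{134 \left(3 + 134\right) - 57211} = \frac{1}{134 \cdot 137 - 57211} = \frac{1}{18358 - 57211} = \frac{1}{-38853} = - \frac{1}{38853}$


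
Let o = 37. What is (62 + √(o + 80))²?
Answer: 3961 + 372*√13 ≈ 5302.3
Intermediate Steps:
(62 + √(o + 80))² = (62 + √(37 + 80))² = (62 + √117)² = (62 + 3*√13)²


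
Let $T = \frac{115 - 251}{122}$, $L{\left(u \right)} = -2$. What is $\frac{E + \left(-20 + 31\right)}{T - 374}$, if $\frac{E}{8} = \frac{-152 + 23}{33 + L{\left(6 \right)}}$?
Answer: $\frac{42151}{709342} \approx 0.059423$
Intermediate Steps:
$T = - \frac{68}{61}$ ($T = \left(115 - 251\right) \frac{1}{122} = \left(-136\right) \frac{1}{122} = - \frac{68}{61} \approx -1.1148$)
$E = - \frac{1032}{31}$ ($E = 8 \frac{-152 + 23}{33 - 2} = 8 \left(- \frac{129}{31}\right) = - \frac{1032}{31} \approx -33.29$)
$\frac{E + \left(-20 + 31\right)}{T - 374} = \frac{- \frac{1032}{31} + \left(-20 + 31\right)}{- \frac{68}{61} - 374} = \frac{- \frac{1032}{31} + 11}{- \frac{22882}{61}} = \left(- \frac{691}{31}\right) \left(- \frac{61}{22882}\right) = \frac{42151}{709342}$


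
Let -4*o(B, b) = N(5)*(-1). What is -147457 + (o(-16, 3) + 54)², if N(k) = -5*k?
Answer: -2322831/16 ≈ -1.4518e+5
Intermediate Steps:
o(B, b) = -25/4 (o(B, b) = -(-5*5)*(-1)/4 = -(-25)*(-1)/4 = -¼*25 = -25/4)
-147457 + (o(-16, 3) + 54)² = -147457 + (-25/4 + 54)² = -147457 + (191/4)² = -147457 + 36481/16 = -2322831/16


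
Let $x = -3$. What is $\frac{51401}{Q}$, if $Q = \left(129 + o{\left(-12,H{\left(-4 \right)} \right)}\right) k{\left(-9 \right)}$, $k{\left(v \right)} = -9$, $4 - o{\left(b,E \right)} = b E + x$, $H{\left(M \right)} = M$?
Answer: $- \frac{51401}{792} \approx -64.9$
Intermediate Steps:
$o{\left(b,E \right)} = 7 - E b$ ($o{\left(b,E \right)} = 4 - \left(b E - 3\right) = 4 - \left(E b - 3\right) = 4 - \left(-3 + E b\right) = 7 - E b$)
$Q = -792$ ($Q = \left(129 + \left(7 - \left(-4\right) \left(-12\right)\right)\right) \left(-9\right) = \left(129 + \left(7 - 48\right)\right) \left(-9\right) = \left(129 - 41\right) \left(-9\right) = 88 \left(-9\right) = -792$)
$\frac{51401}{Q} = \frac{51401}{-792} = 51401 \left(- \frac{1}{792}\right) = - \frac{51401}{792}$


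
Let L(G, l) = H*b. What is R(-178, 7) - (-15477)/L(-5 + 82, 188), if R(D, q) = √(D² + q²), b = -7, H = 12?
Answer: -737/4 + √31733 ≈ -6.1124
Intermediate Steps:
L(G, l) = -84 (L(G, l) = 12*(-7) = -84)
R(-178, 7) - (-15477)/L(-5 + 82, 188) = √((-178)² + 7²) - (-15477)/(-84) = √(31684 + 49) - (-15477)*(-1)/84 = √31733 - 1*737/4 = √31733 - 737/4 = -737/4 + √31733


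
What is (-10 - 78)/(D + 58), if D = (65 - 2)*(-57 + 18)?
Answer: 88/2399 ≈ 0.036682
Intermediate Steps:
D = -2457 (D = 63*(-39) = -2457)
(-10 - 78)/(D + 58) = (-10 - 78)/(-2457 + 58) = -88/(-2399) = -1/2399*(-88) = 88/2399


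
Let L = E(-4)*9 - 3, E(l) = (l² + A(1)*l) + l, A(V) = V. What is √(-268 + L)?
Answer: I*√199 ≈ 14.107*I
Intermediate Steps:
E(l) = l² + 2*l (E(l) = (l² + 1*l) + l = (l² + l) + l = (l + l²) + l = l² + 2*l)
L = 69 (L = -4*(2 - 4)*9 - 3 = -4*(-2)*9 - 3 = 8*9 - 3 = 72 - 3 = 69)
√(-268 + L) = √(-268 + 69) = √(-199) = I*√199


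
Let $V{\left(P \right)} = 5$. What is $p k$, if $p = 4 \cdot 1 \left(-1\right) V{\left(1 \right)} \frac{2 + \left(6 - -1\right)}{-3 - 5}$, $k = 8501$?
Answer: $\frac{382545}{2} \approx 1.9127 \cdot 10^{5}$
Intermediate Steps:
$p = \frac{45}{2}$ ($p = 4 \cdot 1 \left(-1\right) 5 \frac{2 + \left(6 - -1\right)}{-3 - 5} = 4 \left(-1\right) 5 \frac{2 + \left(6 + 1\right)}{-8} = \left(-4\right) 5 \left(2 + 7\right) \left(- \frac{1}{8}\right) = - 20 \cdot 9 \left(- \frac{1}{8}\right) = \left(-20\right) \left(- \frac{9}{8}\right) = \frac{45}{2} \approx 22.5$)
$p k = \frac{45}{2} \cdot 8501 = \frac{382545}{2}$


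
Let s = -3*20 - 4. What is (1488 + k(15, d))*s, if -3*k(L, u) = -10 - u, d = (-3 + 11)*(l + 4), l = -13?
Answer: -281728/3 ≈ -93909.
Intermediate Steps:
s = -64 (s = -60 - 4 = -64)
d = -72 (d = (-3 + 11)*(-13 + 4) = 8*(-9) = -72)
k(L, u) = 10/3 + u/3 (k(L, u) = -(-10 - u)/3 = 10/3 + u/3)
(1488 + k(15, d))*s = (1488 + (10/3 + (1/3)*(-72)))*(-64) = (1488 + (10/3 - 24))*(-64) = (1488 - 62/3)*(-64) = (4402/3)*(-64) = -281728/3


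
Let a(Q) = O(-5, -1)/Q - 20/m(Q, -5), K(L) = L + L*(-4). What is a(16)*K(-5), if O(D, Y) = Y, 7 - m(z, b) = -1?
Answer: -615/16 ≈ -38.438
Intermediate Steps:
m(z, b) = 8 (m(z, b) = 7 - 1*(-1) = 7 + 1 = 8)
K(L) = -3*L (K(L) = L - 4*L = -3*L)
a(Q) = -5/2 - 1/Q (a(Q) = -1/Q - 20/8 = -1/Q - 20*⅛ = -1/Q - 5/2 = -5/2 - 1/Q)
a(16)*K(-5) = (-5/2 - 1/16)*(-3*(-5)) = (-5/2 - 1*1/16)*15 = (-5/2 - 1/16)*15 = -41/16*15 = -615/16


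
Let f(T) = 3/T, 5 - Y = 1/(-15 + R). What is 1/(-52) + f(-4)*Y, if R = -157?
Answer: -33751/8944 ≈ -3.7736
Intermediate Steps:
Y = 861/172 (Y = 5 - 1/(-15 - 157) = 5 - 1/(-172) = 5 - 1*(-1/172) = 5 + 1/172 = 861/172 ≈ 5.0058)
1/(-52) + f(-4)*Y = 1/(-52) + (3/(-4))*(861/172) = -1/52 + (3*(-¼))*(861/172) = -1/52 - ¾*861/172 = -1/52 - 2583/688 = -33751/8944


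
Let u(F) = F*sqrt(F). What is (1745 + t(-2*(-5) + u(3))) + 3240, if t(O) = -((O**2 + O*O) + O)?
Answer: 4721 - 123*sqrt(3) ≈ 4508.0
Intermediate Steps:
u(F) = F**(3/2)
t(O) = -O - 2*O**2 (t(O) = -((O**2 + O**2) + O) = -(2*O**2 + O) = -(O + 2*O**2) = -O - 2*O**2)
(1745 + t(-2*(-5) + u(3))) + 3240 = (1745 - (-2*(-5) + 3**(3/2))*(1 + 2*(-2*(-5) + 3**(3/2)))) + 3240 = (1745 - (10 + 3*sqrt(3))*(1 + 2*(10 + 3*sqrt(3)))) + 3240 = (1745 - (10 + 3*sqrt(3))*(1 + (20 + 6*sqrt(3)))) + 3240 = (1745 - (10 + 3*sqrt(3))*(21 + 6*sqrt(3))) + 3240 = 4985 - (10 + 3*sqrt(3))*(21 + 6*sqrt(3))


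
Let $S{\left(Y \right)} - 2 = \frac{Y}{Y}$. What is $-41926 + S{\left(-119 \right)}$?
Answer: $-41923$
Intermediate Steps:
$S{\left(Y \right)} = 3$ ($S{\left(Y \right)} = 2 + \frac{Y}{Y} = 2 + 1 = 3$)
$-41926 + S{\left(-119 \right)} = -41926 + 3 = -41923$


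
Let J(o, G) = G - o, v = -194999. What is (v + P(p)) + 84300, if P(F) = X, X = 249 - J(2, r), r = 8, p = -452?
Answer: -110456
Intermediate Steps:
X = 243 (X = 249 - (8 - 1*2) = 249 - (8 - 2) = 249 - 1*6 = 249 - 6 = 243)
P(F) = 243
(v + P(p)) + 84300 = (-194999 + 243) + 84300 = -194756 + 84300 = -110456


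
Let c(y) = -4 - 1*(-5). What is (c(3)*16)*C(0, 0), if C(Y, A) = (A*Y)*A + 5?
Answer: 80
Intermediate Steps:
c(y) = 1 (c(y) = -4 + 5 = 1)
C(Y, A) = 5 + Y*A² (C(Y, A) = Y*A² + 5 = 5 + Y*A²)
(c(3)*16)*C(0, 0) = (1*16)*(5 + 0*0²) = 16*(5 + 0*0) = 16*(5 + 0) = 16*5 = 80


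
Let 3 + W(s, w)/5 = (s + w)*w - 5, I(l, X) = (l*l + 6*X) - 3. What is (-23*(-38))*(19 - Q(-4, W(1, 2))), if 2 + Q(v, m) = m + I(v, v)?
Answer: 36708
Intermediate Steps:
I(l, X) = -3 + l**2 + 6*X (I(l, X) = (l**2 + 6*X) - 3 = -3 + l**2 + 6*X)
W(s, w) = -40 + 5*w*(s + w) (W(s, w) = -15 + 5*((s + w)*w - 5) = -15 + 5*(w*(s + w) - 5) = -15 + 5*(-5 + w*(s + w)) = -15 + (-25 + 5*w*(s + w)) = -40 + 5*w*(s + w))
Q(v, m) = -5 + m + v**2 + 6*v (Q(v, m) = -2 + (m + (-3 + v**2 + 6*v)) = -2 + (-3 + m + v**2 + 6*v) = -5 + m + v**2 + 6*v)
(-23*(-38))*(19 - Q(-4, W(1, 2))) = (-23*(-38))*(19 - (-5 + (-40 + 5*2**2 + 5*1*2) + (-4)**2 + 6*(-4))) = 874*(19 - (-5 + (-40 + 5*4 + 10) + 16 - 24)) = 874*(19 - (-5 + (-40 + 20 + 10) + 16 - 24)) = 874*(19 - (-5 - 10 + 16 - 24)) = 874*(19 - 1*(-23)) = 874*(19 + 23) = 874*42 = 36708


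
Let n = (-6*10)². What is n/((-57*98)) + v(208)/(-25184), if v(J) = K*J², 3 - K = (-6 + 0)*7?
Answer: -57114240/732697 ≈ -77.951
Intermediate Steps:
K = 45 (K = 3 - (-6 + 0)*7 = 3 - (-6)*7 = 3 - 1*(-42) = 3 + 42 = 45)
n = 3600 (n = (-60)² = 3600)
v(J) = 45*J²
n/((-57*98)) + v(208)/(-25184) = 3600/((-57*98)) + (45*208²)/(-25184) = 3600/(-5586) + (45*43264)*(-1/25184) = 3600*(-1/5586) + 1946880*(-1/25184) = -600/931 - 60840/787 = -57114240/732697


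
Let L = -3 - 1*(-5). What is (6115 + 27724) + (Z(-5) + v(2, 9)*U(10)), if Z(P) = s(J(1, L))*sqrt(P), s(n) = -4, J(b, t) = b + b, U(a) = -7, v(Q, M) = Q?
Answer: 33825 - 4*I*sqrt(5) ≈ 33825.0 - 8.9443*I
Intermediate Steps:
L = 2 (L = -3 + 5 = 2)
J(b, t) = 2*b
Z(P) = -4*sqrt(P)
(6115 + 27724) + (Z(-5) + v(2, 9)*U(10)) = (6115 + 27724) + (-4*I*sqrt(5) + 2*(-7)) = 33839 + (-4*I*sqrt(5) - 14) = 33839 + (-14 - 4*I*sqrt(5)) = 33825 - 4*I*sqrt(5)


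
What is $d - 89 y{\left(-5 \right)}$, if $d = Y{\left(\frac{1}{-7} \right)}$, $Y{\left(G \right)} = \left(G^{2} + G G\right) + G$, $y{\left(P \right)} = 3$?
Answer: $- \frac{13088}{49} \approx -267.1$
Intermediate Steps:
$Y{\left(G \right)} = G + 2 G^{2}$ ($Y{\left(G \right)} = \left(G^{2} + G^{2}\right) + G = 2 G^{2} + G = G + 2 G^{2}$)
$d = - \frac{5}{49}$ ($d = \frac{1 + \frac{2}{-7}}{-7} = - \frac{1 + 2 \left(- \frac{1}{7}\right)}{7} = - \frac{1 - \frac{2}{7}}{7} = \left(- \frac{1}{7}\right) \frac{5}{7} = - \frac{5}{49} \approx -0.10204$)
$d - 89 y{\left(-5 \right)} = - \frac{5}{49} - 267 = - \frac{13088}{49}$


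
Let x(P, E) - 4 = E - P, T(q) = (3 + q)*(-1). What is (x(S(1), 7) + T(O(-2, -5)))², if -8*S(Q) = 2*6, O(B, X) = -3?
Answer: 625/4 ≈ 156.25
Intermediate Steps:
T(q) = -3 - q
S(Q) = -3/2 (S(Q) = -6/4 = -⅛*12 = -3/2)
x(P, E) = 4 + E - P (x(P, E) = 4 + (E - P) = 4 + E - P)
(x(S(1), 7) + T(O(-2, -5)))² = ((4 + 7 - 1*(-3/2)) + (-3 - 1*(-3)))² = ((4 + 7 + 3/2) + (-3 + 3))² = (25/2 + 0)² = (25/2)² = 625/4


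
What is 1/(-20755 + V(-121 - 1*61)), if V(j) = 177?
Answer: -1/20578 ≈ -4.8596e-5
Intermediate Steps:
1/(-20755 + V(-121 - 1*61)) = 1/(-20755 + 177) = 1/(-20578) = -1/20578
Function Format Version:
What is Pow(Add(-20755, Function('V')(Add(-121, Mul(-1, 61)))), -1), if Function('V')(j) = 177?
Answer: Rational(-1, 20578) ≈ -4.8596e-5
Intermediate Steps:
Pow(Add(-20755, Function('V')(Add(-121, Mul(-1, 61)))), -1) = Pow(Add(-20755, 177), -1) = Pow(-20578, -1) = Rational(-1, 20578)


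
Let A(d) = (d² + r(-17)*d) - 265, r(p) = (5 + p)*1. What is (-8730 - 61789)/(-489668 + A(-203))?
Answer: 70519/446288 ≈ 0.15801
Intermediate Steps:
r(p) = 5 + p
A(d) = -265 + d² - 12*d (A(d) = (d² + (5 - 17)*d) - 265 = (d² - 12*d) - 265 = -265 + d² - 12*d)
(-8730 - 61789)/(-489668 + A(-203)) = (-8730 - 61789)/(-489668 + (-265 + (-203)² - 12*(-203))) = -70519/(-489668 + (-265 + 41209 + 2436)) = -70519/(-489668 + 43380) = -70519/(-446288) = -70519*(-1/446288) = 70519/446288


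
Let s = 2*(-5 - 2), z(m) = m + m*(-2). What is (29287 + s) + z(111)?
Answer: 29162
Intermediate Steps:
z(m) = -m (z(m) = m - 2*m = -m)
s = -14 (s = 2*(-7) = -14)
(29287 + s) + z(111) = (29287 - 14) - 1*111 = 29273 - 111 = 29162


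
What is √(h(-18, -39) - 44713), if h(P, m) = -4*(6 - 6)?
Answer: I*√44713 ≈ 211.45*I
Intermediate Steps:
h(P, m) = 0 (h(P, m) = -4*0 = 0)
√(h(-18, -39) - 44713) = √(0 - 44713) = √(-44713) = I*√44713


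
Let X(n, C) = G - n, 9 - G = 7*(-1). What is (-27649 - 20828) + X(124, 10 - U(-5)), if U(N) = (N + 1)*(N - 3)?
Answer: -48585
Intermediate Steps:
U(N) = (1 + N)*(-3 + N)
G = 16 (G = 9 - 7*(-1) = 9 - 1*(-7) = 9 + 7 = 16)
X(n, C) = 16 - n
(-27649 - 20828) + X(124, 10 - U(-5)) = (-27649 - 20828) + (16 - 1*124) = -48477 + (16 - 124) = -48477 - 108 = -48585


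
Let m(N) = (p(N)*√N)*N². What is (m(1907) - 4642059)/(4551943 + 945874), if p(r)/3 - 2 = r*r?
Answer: -4642059/5497817 + 39675669667497*√1907/5497817 ≈ 3.1514e+8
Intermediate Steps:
p(r) = 6 + 3*r² (p(r) = 6 + 3*(r*r) = 6 + 3*r²)
m(N) = N^(5/2)*(6 + 3*N²) (m(N) = ((6 + 3*N²)*√N)*N² = (√N*(6 + 3*N²))*N² = N^(5/2)*(6 + 3*N²))
(m(1907) - 4642059)/(4551943 + 945874) = (3*1907^(5/2)*(2 + 1907²) - 4642059)/(4551943 + 945874) = (3*(3636649*√1907)*(2 + 3636649) - 4642059)/5497817 = (3*(3636649*√1907)*3636651 - 4642059)*(1/5497817) = (39675669667497*√1907 - 4642059)*(1/5497817) = (-4642059 + 39675669667497*√1907)*(1/5497817) = -4642059/5497817 + 39675669667497*√1907/5497817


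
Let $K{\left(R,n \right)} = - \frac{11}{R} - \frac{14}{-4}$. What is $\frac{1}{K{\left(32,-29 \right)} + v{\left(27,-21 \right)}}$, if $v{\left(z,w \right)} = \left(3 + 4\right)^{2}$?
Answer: $\frac{32}{1669} \approx 0.019173$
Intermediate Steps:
$v{\left(z,w \right)} = 49$ ($v{\left(z,w \right)} = 7^{2} = 49$)
$K{\left(R,n \right)} = \frac{7}{2} - \frac{11}{R}$ ($K{\left(R,n \right)} = - \frac{11}{R} - - \frac{7}{2} = - \frac{11}{R} + \frac{7}{2} = \frac{7}{2} - \frac{11}{R}$)
$\frac{1}{K{\left(32,-29 \right)} + v{\left(27,-21 \right)}} = \frac{1}{\left(\frac{7}{2} - \frac{11}{32}\right) + 49} = \frac{1}{\frac{101}{32} + 49} = \frac{1}{\frac{1669}{32}} = \frac{32}{1669}$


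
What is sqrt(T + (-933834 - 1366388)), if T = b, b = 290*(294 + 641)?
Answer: 4*I*sqrt(126817) ≈ 1424.5*I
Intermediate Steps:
b = 271150 (b = 290*935 = 271150)
T = 271150
sqrt(T + (-933834 - 1366388)) = sqrt(271150 + (-933834 - 1366388)) = sqrt(271150 - 2300222) = sqrt(-2029072) = 4*I*sqrt(126817)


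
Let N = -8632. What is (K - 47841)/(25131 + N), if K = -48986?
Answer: -96827/16499 ≈ -5.8687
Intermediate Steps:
(K - 47841)/(25131 + N) = (-48986 - 47841)/(25131 - 8632) = -96827/16499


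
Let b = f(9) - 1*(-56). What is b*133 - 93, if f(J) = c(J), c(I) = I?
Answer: 8552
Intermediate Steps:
f(J) = J
b = 65 (b = 9 - 1*(-56) = 9 + 56 = 65)
b*133 - 93 = 65*133 - 93 = 8645 - 93 = 8552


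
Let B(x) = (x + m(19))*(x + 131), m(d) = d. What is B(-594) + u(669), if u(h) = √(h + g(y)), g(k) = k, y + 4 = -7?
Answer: 266225 + √658 ≈ 2.6625e+5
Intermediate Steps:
y = -11 (y = -4 - 7 = -11)
B(x) = (19 + x)*(131 + x) (B(x) = (x + 19)*(x + 131) = (19 + x)*(131 + x))
u(h) = √(-11 + h) (u(h) = √(h - 11) = √(-11 + h))
B(-594) + u(669) = (2489 + (-594)² + 150*(-594)) + √(-11 + 669) = (2489 + 352836 - 89100) + √658 = 266225 + √658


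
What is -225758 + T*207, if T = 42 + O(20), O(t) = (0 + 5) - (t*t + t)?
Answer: -302969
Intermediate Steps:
O(t) = 5 - t - t² (O(t) = 5 - (t² + t) = 5 - (t + t²) = 5 + (-t - t²) = 5 - t - t²)
T = -373 (T = 42 + (5 - 1*20 - 1*20²) = 42 + (5 - 20 - 1*400) = 42 + (5 - 20 - 400) = 42 - 415 = -373)
-225758 + T*207 = -225758 - 373*207 = -225758 - 77211 = -302969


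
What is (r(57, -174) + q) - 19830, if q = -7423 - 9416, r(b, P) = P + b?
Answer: -36786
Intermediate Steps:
q = -16839
(r(57, -174) + q) - 19830 = ((-174 + 57) - 16839) - 19830 = (-117 - 16839) - 19830 = -16956 - 19830 = -36786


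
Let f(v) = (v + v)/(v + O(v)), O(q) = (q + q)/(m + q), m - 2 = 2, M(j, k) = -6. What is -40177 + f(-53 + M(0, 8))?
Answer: -2129271/53 ≈ -40175.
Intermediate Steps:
m = 4 (m = 2 + 2 = 4)
O(q) = 2*q/(4 + q) (O(q) = (q + q)/(4 + q) = (2*q)/(4 + q) = 2*q/(4 + q))
f(v) = 2*v/(v + 2*v/(4 + v)) (f(v) = (v + v)/(v + 2*v/(4 + v)) = (2*v)/(v + 2*v/(4 + v)) = 2*v/(v + 2*v/(4 + v)))
-40177 + f(-53 + M(0, 8)) = -40177 + 2*(4 + (-53 - 6))/(6 + (-53 - 6)) = -40177 + 2*(4 - 59)/(6 - 59) = -40177 + 2*(-55)/(-53) = -40177 + 2*(-1/53)*(-55) = -40177 + 110/53 = -2129271/53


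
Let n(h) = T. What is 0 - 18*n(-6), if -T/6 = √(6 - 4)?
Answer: 108*√2 ≈ 152.74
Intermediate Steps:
T = -6*√2 (T = -6*√(6 - 4) = -6*√2 ≈ -8.4853)
n(h) = -6*√2
0 - 18*n(-6) = 0 - (-108)*√2 = 0 + 108*√2 = 108*√2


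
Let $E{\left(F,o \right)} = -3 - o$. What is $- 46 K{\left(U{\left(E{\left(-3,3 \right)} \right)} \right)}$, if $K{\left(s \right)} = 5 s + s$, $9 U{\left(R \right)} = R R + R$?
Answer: $-920$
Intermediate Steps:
$U{\left(R \right)} = \frac{R}{9} + \frac{R^{2}}{9}$ ($U{\left(R \right)} = \frac{R R + R}{9} = \frac{R^{2} + R}{9} = \frac{R + R^{2}}{9} = \frac{R}{9} + \frac{R^{2}}{9}$)
$K{\left(s \right)} = 6 s$
$- 46 K{\left(U{\left(E{\left(-3,3 \right)} \right)} \right)} = - 46 \cdot 6 \frac{\left(-3 - 3\right) \left(1 - 6\right)}{9} = - 46 \cdot 6 \cdot \frac{1}{9} \left(-6\right) \left(1 - 6\right) = - 46 \cdot 6 \cdot \frac{1}{9} \left(-6\right) \left(-5\right) = - 46 \cdot 6 \cdot \frac{10}{3} = \left(-46\right) 20 = -920$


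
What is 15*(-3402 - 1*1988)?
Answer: -80850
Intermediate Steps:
15*(-3402 - 1*1988) = 15*(-3402 - 1988) = 15*(-5390) = -80850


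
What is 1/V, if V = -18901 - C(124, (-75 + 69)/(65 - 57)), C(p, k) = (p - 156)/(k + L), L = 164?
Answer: -653/12342225 ≈ -5.2908e-5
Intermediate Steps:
C(p, k) = (-156 + p)/(164 + k) (C(p, k) = (p - 156)/(k + 164) = (-156 + p)/(164 + k))
V = -12342225/653 (V = -18901 - (-156 + 124)/(164 + (-75 + 69)/(65 - 57)) = -18901 - (-32)/(164 - 6/8) = -18901 - (-32)/(164 - 6*⅛) = -18901 - (-32)/(164 - ¾) = -18901 - (-32)/653/4 = -18901 - 4*(-32)/653 = -18901 - 1*(-128/653) = -18901 + 128/653 = -12342225/653 ≈ -18901.)
1/V = 1/(-12342225/653) = -653/12342225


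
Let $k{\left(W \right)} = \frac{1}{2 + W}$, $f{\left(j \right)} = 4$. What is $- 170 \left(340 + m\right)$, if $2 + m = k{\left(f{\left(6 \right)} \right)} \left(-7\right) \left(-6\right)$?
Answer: $-58650$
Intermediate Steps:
$m = 5$ ($m = -2 + \frac{1}{2 + 4} \left(-7\right) \left(-6\right) = -2 + \frac{1}{6} \left(-7\right) \left(-6\right) = -2 - -7 = -2 + 7 = 5$)
$- 170 \left(340 + m\right) = - 170 \left(340 + 5\right) = \left(-170\right) 345 = -58650$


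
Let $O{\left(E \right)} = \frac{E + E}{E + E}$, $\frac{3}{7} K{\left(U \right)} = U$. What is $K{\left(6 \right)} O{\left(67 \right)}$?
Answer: $14$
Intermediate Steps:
$K{\left(U \right)} = \frac{7 U}{3}$
$O{\left(E \right)} = 1$ ($O{\left(E \right)} = \frac{2 E}{2 E} = 2 E \frac{1}{2 E} = 1$)
$K{\left(6 \right)} O{\left(67 \right)} = \frac{7}{3} \cdot 6 \cdot 1 = 14 \cdot 1 = 14$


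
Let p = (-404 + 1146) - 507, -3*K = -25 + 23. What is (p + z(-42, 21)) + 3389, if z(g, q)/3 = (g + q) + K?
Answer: 3563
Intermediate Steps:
K = ⅔ (K = -(-25 + 23)/3 = -⅓*(-2) = ⅔ ≈ 0.66667)
p = 235 (p = 742 - 507 = 235)
z(g, q) = 2 + 3*g + 3*q (z(g, q) = 3*((g + q) + ⅔) = 3*(⅔ + g + q) = 2 + 3*g + 3*q)
(p + z(-42, 21)) + 3389 = (235 + (2 + 3*(-42) + 3*21)) + 3389 = (235 + (2 - 126 + 63)) + 3389 = (235 - 61) + 3389 = 174 + 3389 = 3563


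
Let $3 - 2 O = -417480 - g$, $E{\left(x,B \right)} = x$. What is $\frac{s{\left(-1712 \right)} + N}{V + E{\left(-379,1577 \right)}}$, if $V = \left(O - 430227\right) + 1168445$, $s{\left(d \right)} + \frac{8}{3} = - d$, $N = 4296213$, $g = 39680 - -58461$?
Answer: $\frac{12893767}{2986953} \approx 4.3167$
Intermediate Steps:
$g = 98141$ ($g = 39680 + 58461 = 98141$)
$s{\left(d \right)} = - \frac{8}{3} - d$
$O = 257812$ ($O = \frac{3}{2} - \frac{-417480 - 98141}{2} = \frac{3}{2} - - \frac{515621}{2} = \frac{3}{2} + \frac{515621}{2} = 257812$)
$V = 996030$ ($V = \left(257812 - 430227\right) + 1168445 = -172415 + 1168445 = 996030$)
$\frac{s{\left(-1712 \right)} + N}{V + E{\left(-379,1577 \right)}} = \frac{\left(- \frac{8}{3} - -1712\right) + 4296213}{996030 - 379} = \frac{\left(- \frac{8}{3} + 1712\right) + 4296213}{995651} = \left(\frac{5128}{3} + 4296213\right) \frac{1}{995651} = \frac{12893767}{3} \cdot \frac{1}{995651} = \frac{12893767}{2986953}$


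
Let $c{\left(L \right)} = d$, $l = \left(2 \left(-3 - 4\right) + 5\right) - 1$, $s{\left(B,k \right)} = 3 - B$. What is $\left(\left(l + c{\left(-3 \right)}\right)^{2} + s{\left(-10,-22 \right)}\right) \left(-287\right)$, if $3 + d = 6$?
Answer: $-17794$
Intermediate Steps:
$d = 3$ ($d = -3 + 6 = 3$)
$l = -10$ ($l = \left(2 \left(-7\right) + 5\right) - 1 = \left(-14 + 5\right) - 1 = -9 - 1 = -10$)
$c{\left(L \right)} = 3$
$\left(\left(l + c{\left(-3 \right)}\right)^{2} + s{\left(-10,-22 \right)}\right) \left(-287\right) = \left(\left(-10 + 3\right)^{2} + \left(3 - -10\right)\right) \left(-287\right) = \left(\left(-7\right)^{2} + \left(3 + 10\right)\right) \left(-287\right) = \left(49 + 13\right) \left(-287\right) = 62 \left(-287\right) = -17794$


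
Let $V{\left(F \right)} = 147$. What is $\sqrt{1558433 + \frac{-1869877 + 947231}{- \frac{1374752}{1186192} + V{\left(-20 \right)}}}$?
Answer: $\frac{3 \sqrt{20160836527203920067}}{10812217} \approx 1245.8$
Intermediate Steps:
$\sqrt{1558433 + \frac{-1869877 + 947231}{- \frac{1374752}{1186192} + V{\left(-20 \right)}}} = \sqrt{1558433 + \frac{-1869877 + 947231}{- \frac{1374752}{1186192} + 147}} = \sqrt{1558433 - \frac{922646}{\left(-1374752\right) \frac{1}{1186192} + 147}} = \sqrt{1558433 - \frac{922646}{- \frac{85922}{74137} + 147}} = \sqrt{1558433 - \frac{922646}{\frac{10812217}{74137}}} = \sqrt{1558433 - \frac{68402206502}{10812217}} = \sqrt{\frac{16781713569459}{10812217}} = \frac{3 \sqrt{20160836527203920067}}{10812217}$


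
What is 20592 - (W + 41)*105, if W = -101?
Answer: 26892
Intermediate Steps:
20592 - (W + 41)*105 = 20592 - (-101 + 41)*105 = 20592 - (-60)*105 = 20592 - 1*(-6300) = 20592 + 6300 = 26892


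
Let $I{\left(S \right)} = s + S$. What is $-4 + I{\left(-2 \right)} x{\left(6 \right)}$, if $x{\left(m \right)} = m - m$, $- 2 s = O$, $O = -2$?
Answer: $-4$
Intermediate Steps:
$s = 1$ ($s = \left(- \frac{1}{2}\right) \left(-2\right) = 1$)
$x{\left(m \right)} = 0$
$I{\left(S \right)} = 1 + S$
$-4 + I{\left(-2 \right)} x{\left(6 \right)} = -4 + \left(1 - 2\right) 0 = -4 - 0 = -4 + 0 = -4$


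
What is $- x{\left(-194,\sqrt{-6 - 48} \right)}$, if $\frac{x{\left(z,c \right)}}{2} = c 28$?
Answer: $- 168 i \sqrt{6} \approx - 411.51 i$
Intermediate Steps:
$x{\left(z,c \right)} = 56 c$ ($x{\left(z,c \right)} = 2 c 28 = 2 \cdot 28 c = 56 c$)
$- x{\left(-194,\sqrt{-6 - 48} \right)} = - 56 \sqrt{-6 - 48} = - 56 \sqrt{-54} = - 56 \cdot 3 i \sqrt{6} = - 168 i \sqrt{6}$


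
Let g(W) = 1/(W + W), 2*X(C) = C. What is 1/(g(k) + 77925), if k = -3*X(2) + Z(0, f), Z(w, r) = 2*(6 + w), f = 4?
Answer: 18/1402651 ≈ 1.2833e-5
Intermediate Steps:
X(C) = C/2
Z(w, r) = 12 + 2*w
k = 9 (k = -3*2/2 + (12 + 2*0) = -3*1 + (12 + 0) = -3 + 12 = 9)
g(W) = 1/(2*W)
1/(g(k) + 77925) = 1/((½)/9 + 77925) = 1/((½)*(⅑) + 77925) = 1/(1/18 + 77925) = 1/(1402651/18) = 18/1402651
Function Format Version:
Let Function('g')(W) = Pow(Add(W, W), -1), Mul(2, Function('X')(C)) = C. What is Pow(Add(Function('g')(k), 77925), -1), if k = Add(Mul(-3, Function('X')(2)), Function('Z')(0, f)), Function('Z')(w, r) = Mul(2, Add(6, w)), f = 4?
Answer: Rational(18, 1402651) ≈ 1.2833e-5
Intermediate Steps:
Function('X')(C) = Mul(Rational(1, 2), C)
Function('Z')(w, r) = Add(12, Mul(2, w))
k = 9 (k = Add(Mul(-3, Mul(Rational(1, 2), 2)), Add(12, Mul(2, 0))) = Add(Mul(-3, 1), Add(12, 0)) = Add(-3, 12) = 9)
Function('g')(W) = Mul(Rational(1, 2), Pow(W, -1)) (Function('g')(W) = Pow(Mul(2, W), -1) = Mul(Rational(1, 2), Pow(W, -1)))
Pow(Add(Function('g')(k), 77925), -1) = Pow(Add(Mul(Rational(1, 2), Pow(9, -1)), 77925), -1) = Pow(Add(Mul(Rational(1, 2), Rational(1, 9)), 77925), -1) = Pow(Add(Rational(1, 18), 77925), -1) = Pow(Rational(1402651, 18), -1) = Rational(18, 1402651)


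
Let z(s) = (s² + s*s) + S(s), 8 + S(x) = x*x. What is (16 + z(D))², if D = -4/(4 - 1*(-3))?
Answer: 193600/2401 ≈ 80.633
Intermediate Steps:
S(x) = -8 + x² (S(x) = -8 + x*x = -8 + x²)
D = -4/7 (D = -4/(4 + 3) = -4/7 ≈ -0.57143)
z(s) = -8 + 3*s² (z(s) = (s² + s*s) + (-8 + s²) = (s² + s²) + (-8 + s²) = 2*s² + (-8 + s²) = -8 + 3*s²)
(16 + z(D))² = (16 + (-8 + 3*(-4/7)²))² = (16 + (-8 + 3*(16/49)))² = (16 + (-8 + 48/49))² = (16 - 344/49)² = (440/49)² = 193600/2401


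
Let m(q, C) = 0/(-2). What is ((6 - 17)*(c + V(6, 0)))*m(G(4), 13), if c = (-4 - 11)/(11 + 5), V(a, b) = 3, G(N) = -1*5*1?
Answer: 0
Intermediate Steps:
G(N) = -5 (G(N) = -5*1 = -5)
c = -15/16 ≈ -0.93750
m(q, C) = 0 (m(q, C) = 0*(-½) = 0)
((6 - 17)*(c + V(6, 0)))*m(G(4), 13) = ((6 - 17)*(-15/16 + 3))*0 = -11*33/16*0 = -363/16*0 = 0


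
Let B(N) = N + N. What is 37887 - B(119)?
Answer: 37649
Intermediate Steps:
B(N) = 2*N
37887 - B(119) = 37887 - 2*119 = 37887 - 1*238 = 37887 - 238 = 37649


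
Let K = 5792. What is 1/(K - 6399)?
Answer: -1/607 ≈ -0.0016474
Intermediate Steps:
1/(K - 6399) = 1/(5792 - 6399) = 1/(-607) = -1/607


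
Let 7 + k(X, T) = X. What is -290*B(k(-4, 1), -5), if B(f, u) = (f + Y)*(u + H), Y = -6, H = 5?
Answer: 0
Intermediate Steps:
k(X, T) = -7 + X
B(f, u) = (-6 + f)*(5 + u) (B(f, u) = (f - 6)*(u + 5) = (-6 + f)*(5 + u))
-290*B(k(-4, 1), -5) = -290*(-30 - 6*(-5) + 5*(-7 - 4) + (-7 - 4)*(-5)) = -290*(-30 + 30 + 5*(-11) - 11*(-5)) = -290*(-30 + 30 - 55 + 55) = -290*0 = 0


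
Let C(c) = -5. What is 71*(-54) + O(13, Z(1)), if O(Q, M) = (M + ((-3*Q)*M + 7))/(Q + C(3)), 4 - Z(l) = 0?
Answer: -30817/8 ≈ -3852.1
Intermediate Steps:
Z(l) = 4 (Z(l) = 4 - 1*0 = 4 + 0 = 4)
O(Q, M) = (7 + M - 3*M*Q)/(-5 + Q) (O(Q, M) = (M + ((-3*Q)*M + 7))/(Q - 5) = (M + (-3*M*Q + 7))/(-5 + Q) = (M + (7 - 3*M*Q))/(-5 + Q) = (7 + M - 3*M*Q)/(-5 + Q))
71*(-54) + O(13, Z(1)) = 71*(-54) + (7 + 4 - 3*4*13)/(-5 + 13) = -3834 + (7 + 4 - 156)/8 = -3834 + (⅛)*(-145) = -3834 - 145/8 = -30817/8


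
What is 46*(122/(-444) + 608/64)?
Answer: 47104/111 ≈ 424.36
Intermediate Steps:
46*(122/(-444) + 608/64) = 46*(122*(-1/444) + 608*(1/64)) = 46*(-61/222 + 19/2) = 46*(1024/111) = 47104/111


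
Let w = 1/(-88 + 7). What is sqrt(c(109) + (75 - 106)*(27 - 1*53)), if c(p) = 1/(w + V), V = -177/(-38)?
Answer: 2*sqrt(41209975382)/14299 ≈ 28.394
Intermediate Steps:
V = 177/38 (V = -177*(-1/38) = 177/38 ≈ 4.6579)
w = -1/81 (w = 1/(-81) = -1/81 ≈ -0.012346)
c(p) = 3078/14299 (c(p) = 1/(-1/81 + 177/38) = 1/(14299/3078) = 3078/14299)
sqrt(c(109) + (75 - 106)*(27 - 1*53)) = sqrt(3078/14299 + (75 - 106)*(27 - 1*53)) = sqrt(3078/14299 - 31*(27 - 53)) = sqrt(3078/14299 - 31*(-26)) = sqrt(3078/14299 + 806) = sqrt(11528072/14299) = 2*sqrt(41209975382)/14299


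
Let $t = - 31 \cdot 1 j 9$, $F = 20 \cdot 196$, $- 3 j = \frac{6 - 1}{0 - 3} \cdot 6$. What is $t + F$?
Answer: $2990$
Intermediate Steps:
$j = \frac{10}{3}$ ($j = - \frac{\frac{6 - 1}{0 - 3} \cdot 6}{3} = - \frac{\frac{5}{-3} \cdot 6}{3} = - \frac{5 \left(- \frac{1}{3}\right) 6}{3} = - \frac{\left(- \frac{5}{3}\right) 6}{3} = \left(- \frac{1}{3}\right) \left(-10\right) = \frac{10}{3} \approx 3.3333$)
$F = 3920$
$t = -930$ ($t = - 31 \cdot 1 \cdot \frac{10}{3} \cdot 9 = \left(-31\right) \frac{10}{3} \cdot 9 = \left(- \frac{310}{3}\right) 9 = -930$)
$t + F = -930 + 3920 = 2990$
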